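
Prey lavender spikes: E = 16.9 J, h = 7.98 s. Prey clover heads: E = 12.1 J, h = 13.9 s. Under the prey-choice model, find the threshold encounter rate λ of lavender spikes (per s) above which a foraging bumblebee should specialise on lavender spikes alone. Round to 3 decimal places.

Drop clover heads once their profitability E₂/h₂ falls below the rate achievable on lavender spikes alone: E₂/h₂ = λE₁/(1 + λh₁).
Solve for λ: λE₁h₂ = E₂(1 + λh₁) → λ(E₁h₂ − E₂h₁) = E₂ → λ = E₂/(E₁h₂ − E₂h₁).
λ = 12.1/(16.9×13.9 − 12.1×7.98) = 12.1/138.4 = 0.08746 per s.

0.087 per s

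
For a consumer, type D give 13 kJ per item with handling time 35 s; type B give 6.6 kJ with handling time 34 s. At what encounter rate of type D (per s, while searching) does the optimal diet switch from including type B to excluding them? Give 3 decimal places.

0.031 per s

At the threshold, the rate on type D alone equals the profitability of type B: λ·13/(1 + λ·35) = 6.6/34 = 0.1941.
Rearranging, λ(13 − 0.1941×35) = 0.1941, so λ = 0.1941/6.206 = 0.03128 per s.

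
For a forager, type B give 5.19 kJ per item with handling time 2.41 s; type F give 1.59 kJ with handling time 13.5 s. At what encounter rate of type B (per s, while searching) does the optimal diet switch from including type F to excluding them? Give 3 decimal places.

At the threshold, the rate on type B alone equals the profitability of type F: λ·5.19/(1 + λ·2.41) = 1.59/13.5 = 0.1178.
Rearranging, λ(5.19 − 0.1178×2.41) = 0.1178, so λ = 0.1178/4.906 = 0.02401 per s.

0.024 per s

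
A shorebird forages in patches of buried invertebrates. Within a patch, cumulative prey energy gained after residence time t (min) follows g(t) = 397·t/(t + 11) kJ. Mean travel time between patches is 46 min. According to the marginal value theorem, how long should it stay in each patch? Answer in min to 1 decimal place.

Optimal t* satisfies g'(t*) = g(t*)/(T + t*).
g'(t) = 397·11/(t + 11)². Setting 397·11/(t+11)² = 397t/[(t+11)(46+t)] gives 11(46+t) = t(t+11), so t² = 11×46 = 506.
t* = √506 = 22.49 min.

22.5 min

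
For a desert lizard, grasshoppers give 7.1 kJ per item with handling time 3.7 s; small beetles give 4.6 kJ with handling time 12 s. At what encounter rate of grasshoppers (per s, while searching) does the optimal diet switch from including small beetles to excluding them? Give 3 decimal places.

Drop small beetles once their profitability E₂/h₂ falls below the rate achievable on grasshoppers alone: E₂/h₂ = λE₁/(1 + λh₁).
Solve for λ: λE₁h₂ = E₂(1 + λh₁) → λ(E₁h₂ − E₂h₁) = E₂ → λ = E₂/(E₁h₂ − E₂h₁).
λ = 4.6/(7.1×12 − 4.6×3.7) = 4.6/68.18 = 0.06747 per s.

0.067 per s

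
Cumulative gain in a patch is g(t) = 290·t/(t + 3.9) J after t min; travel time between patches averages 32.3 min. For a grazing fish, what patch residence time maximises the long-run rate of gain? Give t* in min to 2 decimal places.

11.22 min

Optimal t* satisfies g'(t*) = g(t*)/(T + t*).
g'(t) = 290·3.9/(t + 3.9)². Setting 290·3.9/(t+3.9)² = 290t/[(t+3.9)(32.3+t)] gives 3.9(32.3+t) = t(t+3.9), so t² = 3.9×32.3 = 126.
t* = √126 = 11.22 min.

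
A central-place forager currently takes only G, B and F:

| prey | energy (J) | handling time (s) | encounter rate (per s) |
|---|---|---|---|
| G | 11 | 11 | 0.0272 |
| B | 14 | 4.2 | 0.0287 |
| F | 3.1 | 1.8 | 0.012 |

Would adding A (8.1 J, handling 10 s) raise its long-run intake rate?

Yes

Intake rate on the current diet: R = (0.0272×11 + 0.0287×14 + 0.012×3.1) / (1 + 0.0272×11 + 0.0287×4.2 + 0.012×1.8) = 0.7382/1.441 = 0.5122 J/s.
Profitability of A: 8.1/10 = 0.81 J/s.
Since 0.81 > R, including A increases the long-run rate.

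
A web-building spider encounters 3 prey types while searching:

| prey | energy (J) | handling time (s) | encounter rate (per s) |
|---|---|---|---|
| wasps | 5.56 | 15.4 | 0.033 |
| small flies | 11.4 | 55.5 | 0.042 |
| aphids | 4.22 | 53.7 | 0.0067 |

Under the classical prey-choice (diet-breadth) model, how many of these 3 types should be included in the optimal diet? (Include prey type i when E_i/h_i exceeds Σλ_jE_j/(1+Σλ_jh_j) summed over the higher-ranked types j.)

2

Rank by E/h (J/s): wasps 0.361, small flies 0.205, aphids 0.0786. Include each in turn until the next type's E/h falls below the running intake rate.
Rate on top 1: 0.1217. small flies: 0.205 > 0.1217 → include.
Rate on top 2: 0.1725. aphids: 0.0786 < 0.1725 → exclude; stop.
Optimal diet: wasps, small flies — 2 of 3 types.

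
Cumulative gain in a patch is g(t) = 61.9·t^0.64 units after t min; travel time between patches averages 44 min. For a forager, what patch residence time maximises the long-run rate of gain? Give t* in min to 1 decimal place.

By the marginal value theorem, leave when the instantaneous gain rate g'(t) equals the habitat-wide average g(t)/(T + t).
g'(t) = 0.64·61.9·t^-0.36. Setting 0.64·61.9·t^-0.36 = 61.9·t^0.64/(44+t) gives 0.64(44+t) = t, so 0.36·t = 0.64×44.
t* = 0.64×44/0.36 = 78.22 min.

78.2 min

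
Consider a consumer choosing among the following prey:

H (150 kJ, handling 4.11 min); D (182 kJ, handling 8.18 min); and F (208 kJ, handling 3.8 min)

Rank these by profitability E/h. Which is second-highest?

In descending order of E/h:
F: 208/3.8 = 54.7 kJ/min
H: 150/4.11 = 36.5 kJ/min
D: 182/8.18 = 22.2 kJ/min

H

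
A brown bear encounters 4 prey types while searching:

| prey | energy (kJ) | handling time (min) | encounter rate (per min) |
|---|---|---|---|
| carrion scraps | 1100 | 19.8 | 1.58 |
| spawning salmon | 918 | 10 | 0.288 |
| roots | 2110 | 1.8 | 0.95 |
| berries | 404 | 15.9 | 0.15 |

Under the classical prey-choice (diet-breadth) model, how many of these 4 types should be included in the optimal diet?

1

E/h in descending order: roots 1.17e+03, spawning salmon 91.8, carrion scraps 55.6, berries 25.4 kJ/min. The optimal diet is the largest prefix of this list for which every included type satisfies E_i/h_i > R on the types above it.
Rate on top 1: 739.7. spawning salmon: 91.8 < 739.7 → exclude; stop.
Optimal diet: roots — 1 of 4 types.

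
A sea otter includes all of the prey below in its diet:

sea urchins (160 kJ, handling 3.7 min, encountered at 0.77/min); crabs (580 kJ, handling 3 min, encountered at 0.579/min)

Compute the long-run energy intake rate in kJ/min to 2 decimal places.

82.17 kJ/min

R = Σλ_iE_i / (1 + Σλ_ih_i)
Numerator: 0.77×160 + 0.579×580 = 459
Denominator: 1 + 0.77×3.7 + 0.579×3 = 5.586
R = 459/5.586 = 82.17 kJ/min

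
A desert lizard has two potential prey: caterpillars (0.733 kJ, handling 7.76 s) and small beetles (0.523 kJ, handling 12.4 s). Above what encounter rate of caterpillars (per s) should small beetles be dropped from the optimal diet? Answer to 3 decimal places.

0.104 per s

The zero-one rule: include small beetles iff E₂/h₂ > λE₁/(1+λh₁). Equality gives the switch point.
λE₁h₂ = E₂ + λE₂h₁ ⇒ λ = E₂/(E₁h₂ − E₂h₁) = 0.523/(9.089 − 4.058) = 0.104 per s.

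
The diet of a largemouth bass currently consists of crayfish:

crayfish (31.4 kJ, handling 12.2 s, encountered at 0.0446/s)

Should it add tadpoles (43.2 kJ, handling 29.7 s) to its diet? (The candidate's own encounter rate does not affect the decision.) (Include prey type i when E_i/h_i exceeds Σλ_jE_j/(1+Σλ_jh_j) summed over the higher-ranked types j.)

Current rate: (0.0446×31.4)/(1 + 0.0446×12.2) = 0.907 kJ/s.
tadpoles: E/h = 43.2/29.7 = 1.455 kJ/s.
Since 1.455 > R, including tadpoles increases the long-run rate.

Yes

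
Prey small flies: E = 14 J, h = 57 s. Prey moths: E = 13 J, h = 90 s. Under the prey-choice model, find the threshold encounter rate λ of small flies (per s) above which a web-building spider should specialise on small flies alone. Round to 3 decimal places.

0.025 per s

At the threshold, the rate on small flies alone equals the profitability of moths: λ·14/(1 + λ·57) = 13/90 = 0.1444.
Rearranging, λ(14 − 0.1444×57) = 0.1444, so λ = 0.1444/5.767 = 0.02505 per s.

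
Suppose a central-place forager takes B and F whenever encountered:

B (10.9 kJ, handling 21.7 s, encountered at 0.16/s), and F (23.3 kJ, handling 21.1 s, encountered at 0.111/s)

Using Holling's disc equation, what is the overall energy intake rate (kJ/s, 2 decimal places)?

R = Σλ_iE_i / (1 + Σλ_ih_i)
Numerator: 0.16×10.9 + 0.111×23.3 = 4.33
Denominator: 1 + 0.16×21.7 + 0.111×21.1 = 6.814
R = 4.33/6.814 = 0.6355 kJ/s

0.64 kJ/s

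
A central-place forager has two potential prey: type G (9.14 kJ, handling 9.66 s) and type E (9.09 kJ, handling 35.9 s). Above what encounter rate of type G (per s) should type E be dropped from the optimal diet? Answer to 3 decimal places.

Drop type E once their profitability E₂/h₂ falls below the rate achievable on type G alone: E₂/h₂ = λE₁/(1 + λh₁).
Solve for λ: λE₁h₂ = E₂(1 + λh₁) → λ(E₁h₂ − E₂h₁) = E₂ → λ = E₂/(E₁h₂ − E₂h₁).
λ = 9.09/(9.14×35.9 − 9.09×9.66) = 9.09/240.3 = 0.03783 per s.

0.038 per s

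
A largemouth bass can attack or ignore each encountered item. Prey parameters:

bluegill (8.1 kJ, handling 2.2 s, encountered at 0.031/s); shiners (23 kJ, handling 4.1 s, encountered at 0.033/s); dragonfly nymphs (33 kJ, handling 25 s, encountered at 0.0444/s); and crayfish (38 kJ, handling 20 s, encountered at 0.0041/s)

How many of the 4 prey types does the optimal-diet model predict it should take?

Profitabilities (E/h, kJ/s): shiners 5.61, bluegill 3.68, crayfish 1.9, dragonfly nymphs 1.32. Add prey in this order while the next type's profitability exceeds the intake rate on those already taken.
Rate on top 1: 0.6685. bluegill: 3.68 > 0.6685 → include.
Rate on top 2: 0.8393. crayfish: 1.9 > 0.8393 → include.
Rate on top 3: 0.907. dragonfly nymphs: 1.32 > 0.907 → include.
Optimal diet: shiners, bluegill, crayfish, dragonfly nymphs — 4 of 4 types.

4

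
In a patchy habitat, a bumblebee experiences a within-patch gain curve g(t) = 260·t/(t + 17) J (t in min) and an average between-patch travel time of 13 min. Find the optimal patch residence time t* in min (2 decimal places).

Optimal t* satisfies g'(t*) = g(t*)/(T + t*).
g'(t) = 260·17/(t + 17)². Setting 260·17/(t+17)² = 260t/[(t+17)(13+t)] gives 17(13+t) = t(t+17), so t² = 17×13 = 221.
t* = √221 = 14.87 min.

14.87 min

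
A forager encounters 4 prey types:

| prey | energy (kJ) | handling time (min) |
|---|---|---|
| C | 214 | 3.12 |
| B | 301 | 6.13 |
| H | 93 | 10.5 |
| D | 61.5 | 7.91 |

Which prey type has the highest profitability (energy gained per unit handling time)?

In descending order of E/h:
C: 214/3.12 = 68.6 kJ/min
B: 301/6.13 = 49.1 kJ/min
H: 93/10.5 = 8.86 kJ/min
D: 61.5/7.91 = 7.77 kJ/min

C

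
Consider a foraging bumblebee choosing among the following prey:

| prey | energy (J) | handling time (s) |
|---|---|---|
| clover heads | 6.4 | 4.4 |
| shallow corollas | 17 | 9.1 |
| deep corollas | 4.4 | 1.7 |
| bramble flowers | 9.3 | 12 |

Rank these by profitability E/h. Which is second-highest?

In descending order of E/h:
deep corollas: 4.4/1.7 = 2.59 J/s
shallow corollas: 17/9.1 = 1.87 J/s
clover heads: 6.4/4.4 = 1.45 J/s
bramble flowers: 9.3/12 = 0.775 J/s

shallow corollas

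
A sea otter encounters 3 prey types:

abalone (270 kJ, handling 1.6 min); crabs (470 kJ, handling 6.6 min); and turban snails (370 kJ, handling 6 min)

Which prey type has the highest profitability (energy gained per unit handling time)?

abalone

Profitability E/h (kJ/min): abalone = 270/1.6 = 169, crabs = 470/6.6 = 71.2, turban snails = 370/6 = 61.7.
Ranked: abalone > crabs > turban snails.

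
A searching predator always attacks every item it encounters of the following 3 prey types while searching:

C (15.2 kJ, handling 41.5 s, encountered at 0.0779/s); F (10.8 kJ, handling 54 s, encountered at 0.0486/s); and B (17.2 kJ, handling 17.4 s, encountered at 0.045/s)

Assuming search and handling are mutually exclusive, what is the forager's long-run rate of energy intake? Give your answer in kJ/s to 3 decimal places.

Energy encountered per unit search time: 0.0779×15.2 + 0.0486×10.8 + 0.045×17.2 = 2.483 kJ/s.
Handling time per unit search time: 0.0779×41.5 + 0.0486×54 + 0.045×17.4 = 6.64.
Rate = 2.483/(1 + 6.64) = 0.325 kJ/s.

0.325 kJ/s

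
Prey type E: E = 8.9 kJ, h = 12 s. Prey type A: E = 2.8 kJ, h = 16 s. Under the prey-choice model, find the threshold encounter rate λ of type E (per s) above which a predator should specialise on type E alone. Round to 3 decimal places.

0.026 per s

Drop type A once their profitability E₂/h₂ falls below the rate achievable on type E alone: E₂/h₂ = λE₁/(1 + λh₁).
Solve for λ: λE₁h₂ = E₂(1 + λh₁) → λ(E₁h₂ − E₂h₁) = E₂ → λ = E₂/(E₁h₂ − E₂h₁).
λ = 2.8/(8.9×16 − 2.8×12) = 2.8/108.8 = 0.02574 per s.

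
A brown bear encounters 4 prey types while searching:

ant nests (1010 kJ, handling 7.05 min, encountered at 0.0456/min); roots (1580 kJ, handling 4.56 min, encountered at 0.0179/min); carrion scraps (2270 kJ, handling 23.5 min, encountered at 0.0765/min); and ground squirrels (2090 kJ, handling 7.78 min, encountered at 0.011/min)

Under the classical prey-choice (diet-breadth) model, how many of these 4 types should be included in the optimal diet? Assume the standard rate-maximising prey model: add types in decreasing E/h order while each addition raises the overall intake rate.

4

E/h in descending order: roots 346, ground squirrels 269, ant nests 143, carrion scraps 96.6 kJ/min. The optimal diet is the largest prefix of this list for which every included type satisfies E_i/h_i > R on the types above it.
Rate on top 1: 26.15. ground squirrels: 269 > 26.15 → include.
Rate on top 2: 43.93. ant nests: 143 > 43.93 → include.
Rate on top 3: 65.38. carrion scraps: 96.6 > 65.38 → include.
Optimal diet: roots, ground squirrels, ant nests, carrion scraps — 4 of 4 types.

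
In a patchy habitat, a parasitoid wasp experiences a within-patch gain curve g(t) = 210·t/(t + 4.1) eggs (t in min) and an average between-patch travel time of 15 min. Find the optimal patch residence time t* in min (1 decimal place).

7.8 min

Maximise g(t)/(T+t): set derivative to zero → g'(t)(T+t) = g(t).
g'(t) = 210·4.1/(t + 4.1)². Setting 210·4.1/(t+4.1)² = 210t/[(t+4.1)(15+t)] gives 4.1(15+t) = t(t+4.1), so t² = 4.1×15 = 61.5.
t* = √61.5 = 7.842 min.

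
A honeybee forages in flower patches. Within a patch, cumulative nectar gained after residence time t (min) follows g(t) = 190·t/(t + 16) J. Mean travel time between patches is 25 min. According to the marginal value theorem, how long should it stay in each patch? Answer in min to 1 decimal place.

20.0 min

By the marginal value theorem, leave when the instantaneous gain rate g'(t) equals the habitat-wide average g(t)/(T + t).
g'(t) = 190·16/(t + 16)². Setting 190·16/(t+16)² = 190t/[(t+16)(25+t)] gives 16(25+t) = t(t+16), so t² = 16×25 = 400.
t* = √400 = 20 min.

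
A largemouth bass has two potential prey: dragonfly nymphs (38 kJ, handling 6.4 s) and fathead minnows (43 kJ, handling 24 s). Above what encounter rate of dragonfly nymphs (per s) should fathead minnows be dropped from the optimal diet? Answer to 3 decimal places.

0.068 per s

Drop fathead minnows once their profitability E₂/h₂ falls below the rate achievable on dragonfly nymphs alone: E₂/h₂ = λE₁/(1 + λh₁).
Solve for λ: λE₁h₂ = E₂(1 + λh₁) → λ(E₁h₂ − E₂h₁) = E₂ → λ = E₂/(E₁h₂ − E₂h₁).
λ = 43/(38×24 − 43×6.4) = 43/636.8 = 0.06753 per s.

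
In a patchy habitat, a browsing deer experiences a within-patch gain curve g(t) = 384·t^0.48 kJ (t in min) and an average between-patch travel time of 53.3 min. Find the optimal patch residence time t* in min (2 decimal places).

By the marginal value theorem, leave when the instantaneous gain rate g'(t) equals the habitat-wide average g(t)/(T + t).
g'(t) = 0.48·384·t^-0.52. Setting 0.48·384·t^-0.52 = 384·t^0.48/(53.3+t) gives 0.48(53.3+t) = t, so 0.52·t = 0.48×53.3.
t* = 0.48×53.3/0.52 = 49.2 min.

49.20 min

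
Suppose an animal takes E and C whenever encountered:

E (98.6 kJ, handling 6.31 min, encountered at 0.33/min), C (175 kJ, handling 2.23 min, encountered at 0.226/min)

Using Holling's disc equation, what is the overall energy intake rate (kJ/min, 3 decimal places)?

20.101 kJ/min

R = (0.33×98.6 + 0.226×175) / (1 + 0.33×6.31 + 0.226×2.23) = 72.09/3.586 = 20.1 kJ/min.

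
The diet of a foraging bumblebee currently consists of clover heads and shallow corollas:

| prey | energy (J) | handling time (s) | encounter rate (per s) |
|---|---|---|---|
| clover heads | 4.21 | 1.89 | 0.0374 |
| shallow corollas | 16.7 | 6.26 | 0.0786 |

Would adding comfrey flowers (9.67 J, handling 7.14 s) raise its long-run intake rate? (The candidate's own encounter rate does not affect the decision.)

Intake rate on the current diet: R = (0.0374×4.21 + 0.0786×16.7) / (1 + 0.0374×1.89 + 0.0786×6.26) = 1.47/1.563 = 0.9407 J/s.
Profitability of comfrey flowers: 9.67/7.14 = 1.354 J/s.
Since 1.354 > R, including comfrey flowers increases the long-run rate.

Yes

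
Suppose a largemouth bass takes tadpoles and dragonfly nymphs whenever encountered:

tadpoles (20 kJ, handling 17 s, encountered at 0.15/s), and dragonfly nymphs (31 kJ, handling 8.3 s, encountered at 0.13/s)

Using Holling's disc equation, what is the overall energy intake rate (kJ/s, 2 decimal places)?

Energy encountered per unit search time: 0.15×20 + 0.13×31 = 7.03 kJ/s.
Handling time per unit search time: 0.15×17 + 0.13×8.3 = 3.629.
Rate = 7.03/(1 + 3.629) = 1.519 kJ/s.

1.52 kJ/s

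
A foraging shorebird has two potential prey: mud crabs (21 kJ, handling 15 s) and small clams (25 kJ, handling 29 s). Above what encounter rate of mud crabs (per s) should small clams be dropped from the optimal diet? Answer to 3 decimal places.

Drop small clams once their profitability E₂/h₂ falls below the rate achievable on mud crabs alone: E₂/h₂ = λE₁/(1 + λh₁).
Solve for λ: λE₁h₂ = E₂(1 + λh₁) → λ(E₁h₂ − E₂h₁) = E₂ → λ = E₂/(E₁h₂ − E₂h₁).
λ = 25/(21×29 − 25×15) = 25/234 = 0.1068 per s.

0.107 per s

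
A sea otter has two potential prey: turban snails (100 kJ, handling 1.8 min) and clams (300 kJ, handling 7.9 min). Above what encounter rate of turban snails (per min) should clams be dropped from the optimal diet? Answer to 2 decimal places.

1.20 per min

The zero-one rule: include clams iff E₂/h₂ > λE₁/(1+λh₁). Equality gives the switch point.
λE₁h₂ = E₂ + λE₂h₁ ⇒ λ = E₂/(E₁h₂ − E₂h₁) = 300/(790 − 540) = 1.2 per min.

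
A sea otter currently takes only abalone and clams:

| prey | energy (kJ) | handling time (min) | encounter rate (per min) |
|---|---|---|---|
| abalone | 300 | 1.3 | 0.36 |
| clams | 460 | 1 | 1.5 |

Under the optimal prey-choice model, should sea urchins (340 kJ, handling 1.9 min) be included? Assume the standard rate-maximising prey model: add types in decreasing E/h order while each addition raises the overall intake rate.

No

Current rate: (0.36×300 + 1.5×460)/(1 + 0.36×1.3 + 1.5×1) = 268.9 kJ/min.
Profitability of sea urchins: 340/1.9 = 178.9 kJ/min.
178.9 < 268.9, so adding sea urchins would lower the average — exclude it.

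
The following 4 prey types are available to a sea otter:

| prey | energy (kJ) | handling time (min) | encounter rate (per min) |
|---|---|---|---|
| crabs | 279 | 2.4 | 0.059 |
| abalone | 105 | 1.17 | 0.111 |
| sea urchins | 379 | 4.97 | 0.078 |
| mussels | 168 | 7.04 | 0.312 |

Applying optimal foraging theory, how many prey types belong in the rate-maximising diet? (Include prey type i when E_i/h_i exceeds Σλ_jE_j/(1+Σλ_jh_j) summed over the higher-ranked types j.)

Profitabilities (E/h, kJ/min): crabs 116, abalone 89.7, sea urchins 76.3, mussels 23.9. Add prey in this order while the next type's profitability exceeds the intake rate on those already taken.
Rate on top 1: 14.42. abalone: 89.7 > 14.42 → include.
Rate on top 2: 22.11. sea urchins: 76.3 > 22.11 → include.
Rate on top 3: 34.76. mussels: 23.9 < 34.76 → exclude; stop.
Optimal diet: crabs, abalone, sea urchins — 3 of 4 types.

3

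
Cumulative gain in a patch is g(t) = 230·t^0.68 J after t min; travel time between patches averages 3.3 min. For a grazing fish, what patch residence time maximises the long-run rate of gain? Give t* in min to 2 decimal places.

7.01 min

Optimal t* satisfies g'(t*) = g(t*)/(T + t*).
g'(t) = 0.68·230·t^-0.32. Setting 0.68·230·t^-0.32 = 230·t^0.68/(3.3+t) gives 0.68(3.3+t) = t, so 0.32·t = 0.68×3.3.
t* = 0.68×3.3/0.32 = 7.013 min.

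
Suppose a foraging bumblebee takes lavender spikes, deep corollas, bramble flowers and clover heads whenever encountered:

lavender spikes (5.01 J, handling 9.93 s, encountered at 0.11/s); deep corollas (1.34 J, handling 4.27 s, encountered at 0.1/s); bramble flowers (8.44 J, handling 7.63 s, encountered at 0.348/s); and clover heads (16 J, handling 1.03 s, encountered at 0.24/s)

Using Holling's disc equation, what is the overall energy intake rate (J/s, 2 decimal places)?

1.38 J/s

R = Σλ_iE_i / (1 + Σλ_ih_i)
Numerator: 0.11×5.01 + 0.1×1.34 + 0.348×8.44 + 0.24×16 = 7.462
Denominator: 1 + 0.11×9.93 + 0.1×4.27 + 0.348×7.63 + 0.24×1.03 = 5.422
R = 7.462/5.422 = 1.376 J/s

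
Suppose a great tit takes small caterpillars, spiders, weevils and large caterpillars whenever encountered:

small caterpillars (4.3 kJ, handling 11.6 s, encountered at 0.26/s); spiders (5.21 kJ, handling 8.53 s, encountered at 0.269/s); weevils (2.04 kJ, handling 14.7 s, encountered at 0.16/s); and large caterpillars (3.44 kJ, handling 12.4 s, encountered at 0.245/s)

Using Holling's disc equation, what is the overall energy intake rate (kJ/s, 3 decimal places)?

Energy encountered per unit search time: 0.26×4.3 + 0.269×5.21 + 0.16×2.04 + 0.245×3.44 = 3.689 kJ/s.
Handling time per unit search time: 0.26×11.6 + 0.269×8.53 + 0.16×14.7 + 0.245×12.4 = 10.7.
Rate = 3.689/(1 + 10.7) = 0.3153 kJ/s.

0.315 kJ/s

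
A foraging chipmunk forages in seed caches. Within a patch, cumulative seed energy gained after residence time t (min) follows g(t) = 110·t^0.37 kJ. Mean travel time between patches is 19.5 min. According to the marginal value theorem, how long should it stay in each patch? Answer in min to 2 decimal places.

11.45 min

Maximise g(t)/(T+t): set derivative to zero → g'(t)(T+t) = g(t).
g'(t) = 0.37·110·t^-0.63. Setting 0.37·110·t^-0.63 = 110·t^0.37/(19.5+t) gives 0.37(19.5+t) = t, so 0.63·t = 0.37×19.5.
t* = 0.37×19.5/0.63 = 11.45 min.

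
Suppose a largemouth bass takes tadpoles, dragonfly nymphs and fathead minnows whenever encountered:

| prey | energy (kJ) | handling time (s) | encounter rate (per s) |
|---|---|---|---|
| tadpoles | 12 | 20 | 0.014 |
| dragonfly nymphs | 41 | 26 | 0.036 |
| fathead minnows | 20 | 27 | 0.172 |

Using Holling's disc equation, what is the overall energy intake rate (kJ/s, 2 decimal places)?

0.74 kJ/s

R = Σλ_iE_i / (1 + Σλ_ih_i)
Numerator: 0.014×12 + 0.036×41 + 0.172×20 = 5.084
Denominator: 1 + 0.014×20 + 0.036×26 + 0.172×27 = 6.86
R = 5.084/6.86 = 0.7411 kJ/s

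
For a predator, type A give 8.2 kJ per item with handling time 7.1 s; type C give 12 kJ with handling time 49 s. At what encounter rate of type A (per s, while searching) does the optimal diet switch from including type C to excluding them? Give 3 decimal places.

At the threshold, the rate on type A alone equals the profitability of type C: λ·8.2/(1 + λ·7.1) = 12/49 = 0.2449.
Rearranging, λ(8.2 − 0.2449×7.1) = 0.2449, so λ = 0.2449/6.461 = 0.0379 per s.

0.038 per s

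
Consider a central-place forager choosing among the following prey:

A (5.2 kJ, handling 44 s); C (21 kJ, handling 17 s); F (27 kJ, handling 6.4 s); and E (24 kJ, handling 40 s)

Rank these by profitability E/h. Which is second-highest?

Profitability E/h (kJ/s): A = 5.2/44 = 0.118, C = 21/17 = 1.24, F = 27/6.4 = 4.22, E = 24/40 = 0.6.
Ranked: F > C > E > A.

C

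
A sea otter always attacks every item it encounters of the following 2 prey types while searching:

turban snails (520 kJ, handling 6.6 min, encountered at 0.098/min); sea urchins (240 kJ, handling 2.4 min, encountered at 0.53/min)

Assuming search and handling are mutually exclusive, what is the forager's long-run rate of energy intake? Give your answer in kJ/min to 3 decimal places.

61.039 kJ/min

R = (0.098×520 + 0.53×240) / (1 + 0.098×6.6 + 0.53×2.4) = 178.2/2.919 = 61.04 kJ/min.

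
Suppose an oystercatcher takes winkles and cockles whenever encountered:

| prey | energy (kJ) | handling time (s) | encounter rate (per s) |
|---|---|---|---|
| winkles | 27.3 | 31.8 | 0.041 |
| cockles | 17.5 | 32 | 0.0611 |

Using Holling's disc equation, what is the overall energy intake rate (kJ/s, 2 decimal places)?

R = Σλ_iE_i / (1 + Σλ_ih_i)
Numerator: 0.041×27.3 + 0.0611×17.5 = 2.189
Denominator: 1 + 0.041×31.8 + 0.0611×32 = 4.259
R = 2.189/4.259 = 0.5139 kJ/s

0.51 kJ/s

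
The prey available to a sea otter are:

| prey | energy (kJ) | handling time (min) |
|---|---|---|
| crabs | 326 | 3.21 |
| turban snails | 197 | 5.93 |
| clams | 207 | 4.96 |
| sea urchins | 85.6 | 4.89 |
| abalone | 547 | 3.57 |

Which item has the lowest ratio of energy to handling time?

sea urchins

In descending order of E/h:
abalone: 547/3.57 = 153 kJ/min
crabs: 326/3.21 = 102 kJ/min
clams: 207/4.96 = 41.7 kJ/min
turban snails: 197/5.93 = 33.2 kJ/min
sea urchins: 85.6/4.89 = 17.5 kJ/min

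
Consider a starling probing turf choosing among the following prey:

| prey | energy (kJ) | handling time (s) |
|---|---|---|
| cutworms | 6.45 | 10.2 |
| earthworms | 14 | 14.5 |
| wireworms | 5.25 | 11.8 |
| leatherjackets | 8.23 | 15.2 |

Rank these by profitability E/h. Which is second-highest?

cutworms

In descending order of E/h:
earthworms: 14/14.5 = 0.966 kJ/s
cutworms: 6.45/10.2 = 0.632 kJ/s
leatherjackets: 8.23/15.2 = 0.541 kJ/s
wireworms: 5.25/11.8 = 0.445 kJ/s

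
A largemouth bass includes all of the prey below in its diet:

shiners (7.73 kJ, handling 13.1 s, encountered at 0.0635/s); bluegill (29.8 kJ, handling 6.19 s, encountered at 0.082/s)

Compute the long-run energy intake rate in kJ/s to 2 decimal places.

R = (0.0635×7.73 + 0.082×29.8) / (1 + 0.0635×13.1 + 0.082×6.19) = 2.934/2.339 = 1.254 kJ/s.

1.25 kJ/s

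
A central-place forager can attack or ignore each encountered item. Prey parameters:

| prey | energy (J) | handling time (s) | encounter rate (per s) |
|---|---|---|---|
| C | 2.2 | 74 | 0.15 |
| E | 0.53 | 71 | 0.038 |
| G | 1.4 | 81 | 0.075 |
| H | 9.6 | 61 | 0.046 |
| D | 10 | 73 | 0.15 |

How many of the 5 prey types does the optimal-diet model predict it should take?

Profitabilities (E/h, J/s): H 0.157, D 0.137, C 0.0297, G 0.0173, E 0.00746. Add prey in this order while the next type's profitability exceeds the intake rate on those already taken.
Rate on top 1: 0.116. D: 0.137 > 0.116 → include.
Rate on top 2: 0.1316. C: 0.0297 < 0.1316 → exclude; stop.
Optimal diet: H, D — 2 of 5 types.

2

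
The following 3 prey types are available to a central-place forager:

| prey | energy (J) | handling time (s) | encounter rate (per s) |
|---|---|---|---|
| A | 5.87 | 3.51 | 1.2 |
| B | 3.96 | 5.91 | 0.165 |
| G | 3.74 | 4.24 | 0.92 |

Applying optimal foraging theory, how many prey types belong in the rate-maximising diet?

1

Profitabilities (E/h, J/s): A 1.67, G 0.882, B 0.67. Add prey in this order while the next type's profitability exceeds the intake rate on those already taken.
Rate on top 1: 1.351. G: 0.882 < 1.351 → exclude; stop.
Optimal diet: A — 1 of 3 types.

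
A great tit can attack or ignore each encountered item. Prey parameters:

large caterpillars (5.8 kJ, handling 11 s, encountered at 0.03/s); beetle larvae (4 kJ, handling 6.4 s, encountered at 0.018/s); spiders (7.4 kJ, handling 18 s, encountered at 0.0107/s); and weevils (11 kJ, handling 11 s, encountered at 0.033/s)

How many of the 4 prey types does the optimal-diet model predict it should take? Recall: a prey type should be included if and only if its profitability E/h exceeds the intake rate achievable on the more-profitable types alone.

Rank by E/h (kJ/s): weevils 1, beetle larvae 0.625, large caterpillars 0.527, spiders 0.411. Include each in turn until the next type's E/h falls below the running intake rate.
Rate on top 1: 0.2663. beetle larvae: 0.625 > 0.2663 → include.
Rate on top 2: 0.2943. large caterpillars: 0.527 > 0.2943 → include.
Rate on top 3: 0.3368. spiders: 0.411 > 0.3368 → include.
Optimal diet: weevils, beetle larvae, large caterpillars, spiders — 4 of 4 types.

4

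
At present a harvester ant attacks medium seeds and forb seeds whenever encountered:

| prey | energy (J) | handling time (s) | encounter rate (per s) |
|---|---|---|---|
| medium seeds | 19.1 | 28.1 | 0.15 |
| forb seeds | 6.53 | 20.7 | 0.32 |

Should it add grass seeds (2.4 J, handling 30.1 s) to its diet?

Current rate: (0.15×19.1 + 0.32×6.53)/(1 + 0.15×28.1 + 0.32×20.7) = 0.4185 J/s.
grass seeds: E/h = 2.4/30.1 = 0.07973 J/s.
Since 0.07973 < R, time spent handling grass seeds is better spent searching.

No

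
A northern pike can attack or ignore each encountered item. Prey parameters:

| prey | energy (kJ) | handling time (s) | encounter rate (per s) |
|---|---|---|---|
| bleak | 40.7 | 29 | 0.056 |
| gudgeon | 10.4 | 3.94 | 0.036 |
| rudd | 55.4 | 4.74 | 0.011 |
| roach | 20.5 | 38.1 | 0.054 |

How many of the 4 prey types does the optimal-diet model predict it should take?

Profitabilities (E/h, kJ/s): rudd 11.7, gudgeon 2.64, bleak 1.4, roach 0.538. Add prey in this order while the next type's profitability exceeds the intake rate on those already taken.
Rate on top 1: 0.5792. gudgeon: 2.64 > 0.5792 → include.
Rate on top 2: 0.824. bleak: 1.4 > 0.824 → include.
Rate on top 3: 1.158. roach: 0.538 < 1.158 → exclude; stop.
Optimal diet: rudd, gudgeon, bleak — 3 of 4 types.

3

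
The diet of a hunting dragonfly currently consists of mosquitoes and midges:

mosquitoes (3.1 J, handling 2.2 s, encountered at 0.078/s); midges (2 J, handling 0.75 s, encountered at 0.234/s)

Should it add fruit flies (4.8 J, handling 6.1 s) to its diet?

Yes

On mosquitoes and midges alone, R = ΣλE/(1+Σλh) = 0.7098/1.347 = 0.5269 J/s.
Profitability of fruit flies: 4.8/6.1 = 0.7869 J/s.
Since 0.7869 > R, including fruit flies increases the long-run rate.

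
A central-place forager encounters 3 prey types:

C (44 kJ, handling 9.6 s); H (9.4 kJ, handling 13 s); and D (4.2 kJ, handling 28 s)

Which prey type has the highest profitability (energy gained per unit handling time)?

C

Profitability E/h (kJ/s): C = 44/9.6 = 4.58, H = 9.4/13 = 0.723, D = 4.2/28 = 0.15.
Ranked: C > H > D.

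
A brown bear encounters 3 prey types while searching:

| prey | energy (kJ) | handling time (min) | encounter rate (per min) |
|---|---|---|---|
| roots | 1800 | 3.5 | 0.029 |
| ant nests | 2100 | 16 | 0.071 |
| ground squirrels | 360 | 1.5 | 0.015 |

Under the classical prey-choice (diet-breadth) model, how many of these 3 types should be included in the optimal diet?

3

Rank by E/h (kJ/min): roots 514, ground squirrels 240, ant nests 131. Include each in turn until the next type's E/h falls below the running intake rate.
Rate on top 1: 47.39. ground squirrels: 240 > 47.39 → include.
Rate on top 2: 51.25. ant nests: 131 > 51.25 → include.
Optimal diet: roots, ground squirrels, ant nests — 3 of 3 types.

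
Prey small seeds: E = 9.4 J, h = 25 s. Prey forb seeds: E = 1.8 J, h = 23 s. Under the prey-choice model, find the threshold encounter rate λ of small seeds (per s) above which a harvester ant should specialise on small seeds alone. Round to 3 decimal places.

At the threshold, the rate on small seeds alone equals the profitability of forb seeds: λ·9.4/(1 + λ·25) = 1.8/23 = 0.07826.
Rearranging, λ(9.4 − 0.07826×25) = 0.07826, so λ = 0.07826/7.443 = 0.01051 per s.

0.011 per s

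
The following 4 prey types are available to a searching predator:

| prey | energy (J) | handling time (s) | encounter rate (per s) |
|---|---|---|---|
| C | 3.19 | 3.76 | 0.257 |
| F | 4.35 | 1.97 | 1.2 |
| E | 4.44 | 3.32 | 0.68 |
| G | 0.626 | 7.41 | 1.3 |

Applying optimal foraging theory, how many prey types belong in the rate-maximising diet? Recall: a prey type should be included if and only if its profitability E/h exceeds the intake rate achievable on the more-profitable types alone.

1

Rank by E/h (J/s): F 2.21, E 1.34, C 0.848, G 0.0845. Include each in turn until the next type's E/h falls below the running intake rate.
Rate on top 1: 1.552. E: 1.34 < 1.552 → exclude; stop.
Optimal diet: F — 1 of 4 types.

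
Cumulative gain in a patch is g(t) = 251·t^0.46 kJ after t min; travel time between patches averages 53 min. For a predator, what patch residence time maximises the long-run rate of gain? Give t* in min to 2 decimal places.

By the marginal value theorem, leave when the instantaneous gain rate g'(t) equals the habitat-wide average g(t)/(T + t).
g'(t) = 0.46·251·t^-0.54. Setting 0.46·251·t^-0.54 = 251·t^0.46/(53+t) gives 0.46(53+t) = t, so 0.54·t = 0.46×53.
t* = 0.46×53/0.54 = 45.15 min.

45.15 min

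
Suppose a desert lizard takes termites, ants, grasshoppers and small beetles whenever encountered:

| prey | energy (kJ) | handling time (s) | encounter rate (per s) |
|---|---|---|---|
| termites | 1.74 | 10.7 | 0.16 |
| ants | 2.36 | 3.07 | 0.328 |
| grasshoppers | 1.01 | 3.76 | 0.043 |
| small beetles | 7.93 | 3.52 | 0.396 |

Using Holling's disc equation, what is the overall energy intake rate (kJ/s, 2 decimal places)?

Energy encountered per unit search time: 0.16×1.74 + 0.328×2.36 + 0.043×1.01 + 0.396×7.93 = 4.236 kJ/s.
Handling time per unit search time: 0.16×10.7 + 0.328×3.07 + 0.043×3.76 + 0.396×3.52 = 4.275.
Rate = 4.236/(1 + 4.275) = 0.8031 kJ/s.

0.80 kJ/s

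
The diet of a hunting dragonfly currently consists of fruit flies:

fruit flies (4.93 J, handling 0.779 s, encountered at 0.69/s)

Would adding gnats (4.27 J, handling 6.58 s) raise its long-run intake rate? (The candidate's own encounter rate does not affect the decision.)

No

Current rate: (0.69×4.93)/(1 + 0.69×0.779) = 2.212 J/s.
gnats: E/h = 4.27/6.58 = 0.6489 J/s.
0.6489 < 2.212, so adding gnats would lower the average — exclude it.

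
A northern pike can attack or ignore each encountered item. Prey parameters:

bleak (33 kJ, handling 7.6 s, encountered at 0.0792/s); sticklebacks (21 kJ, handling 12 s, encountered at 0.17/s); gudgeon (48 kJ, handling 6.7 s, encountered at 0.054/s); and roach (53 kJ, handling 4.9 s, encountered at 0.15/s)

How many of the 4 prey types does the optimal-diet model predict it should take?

Rank by E/h (kJ/s): roach 10.8, gudgeon 7.16, bleak 4.34, sticklebacks 1.75. Include each in turn until the next type's E/h falls below the running intake rate.
Rate on top 1: 4.582. gudgeon: 7.16 > 4.582 → include.
Rate on top 2: 5.028. bleak: 4.34 < 5.028 → exclude; stop.
Optimal diet: roach, gudgeon — 2 of 4 types.

2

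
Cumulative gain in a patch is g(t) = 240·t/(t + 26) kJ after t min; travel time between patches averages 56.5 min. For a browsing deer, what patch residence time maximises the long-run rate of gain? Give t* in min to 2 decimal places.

By the marginal value theorem, leave when the instantaneous gain rate g'(t) equals the habitat-wide average g(t)/(T + t).
g'(t) = 240·26/(t + 26)². Setting 240·26/(t+26)² = 240t/[(t+26)(56.5+t)] gives 26(56.5+t) = t(t+26), so t² = 26×56.5 = 1469.
t* = √1469 = 38.33 min.

38.33 min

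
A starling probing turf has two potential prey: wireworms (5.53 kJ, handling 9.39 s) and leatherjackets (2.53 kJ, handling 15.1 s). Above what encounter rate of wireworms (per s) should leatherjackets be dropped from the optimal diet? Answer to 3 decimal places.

At the threshold, the rate on wireworms alone equals the profitability of leatherjackets: λ·5.53/(1 + λ·9.39) = 2.53/15.1 = 0.1675.
Rearranging, λ(5.53 − 0.1675×9.39) = 0.1675, so λ = 0.1675/3.957 = 0.04235 per s.

0.042 per s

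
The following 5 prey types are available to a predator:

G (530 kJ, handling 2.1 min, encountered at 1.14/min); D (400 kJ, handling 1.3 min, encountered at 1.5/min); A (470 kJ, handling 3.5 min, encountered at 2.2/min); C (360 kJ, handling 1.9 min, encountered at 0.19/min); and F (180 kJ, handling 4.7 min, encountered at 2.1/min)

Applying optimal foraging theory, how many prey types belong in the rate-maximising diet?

2

E/h in descending order: D 308, G 252, C 189, A 134, F 38.3 kJ/min. The optimal diet is the largest prefix of this list for which every included type satisfies E_i/h_i > R on the types above it.
Rate on top 1: 203.4. G: 252 > 203.4 → include.
Rate on top 2: 225.3. C: 189 < 225.3 → exclude; stop.
Optimal diet: D, G — 2 of 5 types.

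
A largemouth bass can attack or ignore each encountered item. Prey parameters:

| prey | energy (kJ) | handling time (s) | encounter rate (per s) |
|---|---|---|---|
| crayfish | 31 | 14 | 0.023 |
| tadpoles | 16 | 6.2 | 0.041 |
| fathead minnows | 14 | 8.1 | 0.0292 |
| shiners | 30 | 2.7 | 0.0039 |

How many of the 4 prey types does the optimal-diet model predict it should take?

4

E/h in descending order: shiners 11.1, tadpoles 2.58, crayfish 2.21, fathead minnows 1.73 kJ/s. The optimal diet is the largest prefix of this list for which every included type satisfies E_i/h_i > R on the types above it.
Rate on top 1: 0.1158. tadpoles: 2.58 > 0.1158 → include.
Rate on top 2: 0.6112. crayfish: 2.21 > 0.6112 → include.
Rate on top 3: 0.9365. fathead minnows: 1.73 > 0.9365 → include.
Optimal diet: shiners, tadpoles, crayfish, fathead minnows — 4 of 4 types.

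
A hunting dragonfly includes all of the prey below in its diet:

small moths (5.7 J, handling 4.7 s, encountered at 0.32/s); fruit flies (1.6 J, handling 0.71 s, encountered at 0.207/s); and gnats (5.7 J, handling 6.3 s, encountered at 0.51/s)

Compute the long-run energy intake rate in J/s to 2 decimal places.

0.86 J/s

Energy encountered per unit search time: 0.32×5.7 + 0.207×1.6 + 0.51×5.7 = 5.062 J/s.
Handling time per unit search time: 0.32×4.7 + 0.207×0.71 + 0.51×6.3 = 4.864.
Rate = 5.062/(1 + 4.864) = 0.8633 J/s.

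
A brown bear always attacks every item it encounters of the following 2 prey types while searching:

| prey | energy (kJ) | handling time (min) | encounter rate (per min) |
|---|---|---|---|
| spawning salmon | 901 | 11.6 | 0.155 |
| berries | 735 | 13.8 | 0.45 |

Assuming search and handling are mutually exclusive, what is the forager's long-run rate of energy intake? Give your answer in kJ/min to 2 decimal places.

52.22 kJ/min

Energy encountered per unit search time: 0.155×901 + 0.45×735 = 470.4 kJ/min.
Handling time per unit search time: 0.155×11.6 + 0.45×13.8 = 8.008.
Rate = 470.4/(1 + 8.008) = 52.22 kJ/min.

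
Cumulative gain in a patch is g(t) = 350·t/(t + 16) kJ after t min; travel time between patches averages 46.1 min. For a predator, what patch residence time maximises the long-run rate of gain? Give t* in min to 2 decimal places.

Maximise g(t)/(T+t): set derivative to zero → g'(t)(T+t) = g(t).
g'(t) = 350·16/(t + 16)². Setting 350·16/(t+16)² = 350t/[(t+16)(46.1+t)] gives 16(46.1+t) = t(t+16), so t² = 16×46.1 = 737.6.
t* = √737.6 = 27.16 min.

27.16 min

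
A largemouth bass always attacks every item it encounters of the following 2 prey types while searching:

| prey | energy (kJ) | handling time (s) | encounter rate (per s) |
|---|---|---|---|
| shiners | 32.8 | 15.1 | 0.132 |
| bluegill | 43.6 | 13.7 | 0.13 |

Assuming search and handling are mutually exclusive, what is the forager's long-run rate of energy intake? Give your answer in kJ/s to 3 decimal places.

2.094 kJ/s

Energy encountered per unit search time: 0.132×32.8 + 0.13×43.6 = 9.998 kJ/s.
Handling time per unit search time: 0.132×15.1 + 0.13×13.7 = 3.774.
Rate = 9.998/(1 + 3.774) = 2.094 kJ/s.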